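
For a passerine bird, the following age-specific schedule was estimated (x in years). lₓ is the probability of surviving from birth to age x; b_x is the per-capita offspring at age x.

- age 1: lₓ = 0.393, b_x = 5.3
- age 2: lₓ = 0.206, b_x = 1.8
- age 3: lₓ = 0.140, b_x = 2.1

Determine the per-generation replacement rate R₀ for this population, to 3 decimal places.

2.748

R₀ = Σ lₓ b_x:
  age 1: 0.393 × 5.3 = 2.0829
  age 2: 0.206 × 1.8 = 0.3708
  age 3: 0.140 × 2.1 = 0.2940
R₀ = 2.0829 + 0.3708 + 0.2940 = 2.7477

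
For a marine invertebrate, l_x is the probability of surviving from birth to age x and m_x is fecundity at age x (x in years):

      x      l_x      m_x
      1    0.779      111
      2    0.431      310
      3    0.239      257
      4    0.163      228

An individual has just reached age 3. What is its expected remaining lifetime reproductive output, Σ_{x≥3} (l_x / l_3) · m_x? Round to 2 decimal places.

412.50

l_3 = 0.239. Conditional survival from age 3 to x is l_x / l_3.
  x=3: (0.239/0.239) × 257 = 257.0000
  x=4: (0.163/0.239) × 228 = 155.4979
Sum = 257.0000 + 155.4979 = 412.4979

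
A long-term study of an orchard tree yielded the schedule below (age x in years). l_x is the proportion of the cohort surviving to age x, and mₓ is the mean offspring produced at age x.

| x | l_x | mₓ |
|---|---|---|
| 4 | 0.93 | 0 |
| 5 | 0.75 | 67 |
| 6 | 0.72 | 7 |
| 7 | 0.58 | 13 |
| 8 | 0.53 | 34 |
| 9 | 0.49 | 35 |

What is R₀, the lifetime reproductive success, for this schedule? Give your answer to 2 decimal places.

98.00

R₀ = Σ l_x mₓ:
  age 4: 0.93 × 0 = 0.0000
  age 5: 0.75 × 67 = 50.2500
  age 6: 0.72 × 7 = 5.0400
  age 7: 0.58 × 13 = 7.5400
  age 8: 0.53 × 34 = 18.0200
  age 9: 0.49 × 35 = 17.1500
R₀ = 0.0000 + 50.2500 + 5.0400 + 7.5400 + 18.0200 + 17.1500 = 98.0000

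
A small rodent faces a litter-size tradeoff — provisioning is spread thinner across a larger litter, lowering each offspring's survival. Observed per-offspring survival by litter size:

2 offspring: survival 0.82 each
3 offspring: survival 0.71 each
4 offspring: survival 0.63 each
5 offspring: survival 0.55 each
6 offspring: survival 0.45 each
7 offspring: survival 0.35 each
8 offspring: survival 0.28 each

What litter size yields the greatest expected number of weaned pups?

Expected weaned pups = c × s(c):
  c=2: 2 × 0.82 = 1.640
  c=3: 3 × 0.71 = 2.130
  c=4: 4 × 0.63 = 2.520
  c=5: 5 × 0.55 = 2.750
  c=6: 6 × 0.45 = 2.700
  c=7: 7 × 0.35 = 2.450
  c=8: 8 × 0.28 = 2.240
Maximum at c = 5 (2.750 weaned pups).

5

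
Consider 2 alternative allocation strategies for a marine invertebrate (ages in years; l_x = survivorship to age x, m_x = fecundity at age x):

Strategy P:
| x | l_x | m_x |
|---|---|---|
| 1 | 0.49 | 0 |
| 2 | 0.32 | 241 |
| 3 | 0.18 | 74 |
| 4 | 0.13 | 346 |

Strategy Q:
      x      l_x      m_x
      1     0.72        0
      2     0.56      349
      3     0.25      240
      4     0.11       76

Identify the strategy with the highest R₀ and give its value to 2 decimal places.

Strategy P: R₀ = 0.49×0 + 0.32×241 + 0.18×74 + 0.13×346 = 135.4200
Strategy Q: R₀ = 0.72×0 + 0.56×349 + 0.25×240 + 0.11×76 = 263.8000
Highest R₀: strategy Q with 263.8000.

263.80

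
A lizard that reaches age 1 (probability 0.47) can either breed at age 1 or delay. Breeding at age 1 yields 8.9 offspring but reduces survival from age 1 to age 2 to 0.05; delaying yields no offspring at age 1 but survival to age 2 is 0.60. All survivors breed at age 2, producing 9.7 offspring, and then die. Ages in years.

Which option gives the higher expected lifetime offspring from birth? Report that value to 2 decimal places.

breed at age 1: R₀ = 0.47 × (8.9 + 0.05 × 9.7) = 0.47 × 9.3850 = 4.4109
delay to age 2: R₀ = 0.47 × (0.60 × 9.7) = 0.47 × 5.8200 = 2.7354
Higher: breed at age 1 (4.4109).

4.41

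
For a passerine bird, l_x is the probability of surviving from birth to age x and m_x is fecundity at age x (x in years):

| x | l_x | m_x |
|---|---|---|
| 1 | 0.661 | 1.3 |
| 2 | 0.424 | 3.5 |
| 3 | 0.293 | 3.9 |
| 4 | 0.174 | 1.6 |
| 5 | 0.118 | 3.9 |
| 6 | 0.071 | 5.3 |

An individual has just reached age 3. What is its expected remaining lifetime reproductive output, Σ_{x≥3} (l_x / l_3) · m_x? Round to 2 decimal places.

l_3 = 0.293. Conditional survival from age 3 to x is l_x / l_3.
  x=3: (0.293/0.293) × 3.9 = 3.9000
  x=4: (0.174/0.293) × 1.6 = 0.9502
  x=5: (0.118/0.293) × 3.9 = 1.5706
  x=6: (0.071/0.293) × 5.3 = 1.2843
Sum = 3.9000 + 0.9502 + 1.5706 + 1.2843 = 7.7051

7.71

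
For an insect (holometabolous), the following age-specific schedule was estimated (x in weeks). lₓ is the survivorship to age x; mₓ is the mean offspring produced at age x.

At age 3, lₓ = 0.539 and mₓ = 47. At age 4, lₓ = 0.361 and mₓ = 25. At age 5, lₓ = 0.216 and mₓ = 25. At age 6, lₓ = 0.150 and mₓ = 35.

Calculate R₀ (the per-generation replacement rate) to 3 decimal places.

R₀ = Σ lₓ mₓ:
  age 3: 0.539 × 47 = 25.3330
  age 4: 0.361 × 25 = 9.0250
  age 5: 0.216 × 25 = 5.4000
  age 6: 0.150 × 35 = 5.2500
R₀ = 25.3330 + 9.0250 + 5.4000 + 5.2500 = 45.0080

45.008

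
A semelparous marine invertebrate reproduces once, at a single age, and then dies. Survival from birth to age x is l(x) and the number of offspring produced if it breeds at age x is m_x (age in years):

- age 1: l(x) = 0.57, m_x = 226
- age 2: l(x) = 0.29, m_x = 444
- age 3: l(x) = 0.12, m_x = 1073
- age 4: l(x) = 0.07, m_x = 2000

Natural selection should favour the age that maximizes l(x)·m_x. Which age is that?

Expected offspring if breeding at age x = l(x) × m_x:
  age 1: 0.57 × 226 = 128.820
  age 2: 0.29 × 444 = 128.760
  age 3: 0.12 × 1073 = 128.760
  age 4: 0.07 × 2000 = 140.000
Maximum at age 4 (140.000).

4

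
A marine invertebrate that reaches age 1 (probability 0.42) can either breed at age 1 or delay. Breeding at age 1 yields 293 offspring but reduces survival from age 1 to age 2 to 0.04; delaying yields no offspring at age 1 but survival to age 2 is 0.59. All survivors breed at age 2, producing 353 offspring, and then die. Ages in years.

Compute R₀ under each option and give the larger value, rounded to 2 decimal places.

128.99

breed at age 1: R₀ = 0.42 × (293 + 0.04 × 353) = 0.42 × 307.1200 = 128.9904
delay to age 2: R₀ = 0.42 × (0.59 × 353) = 0.42 × 208.2700 = 87.4734
Higher: breed at age 1 (128.9904).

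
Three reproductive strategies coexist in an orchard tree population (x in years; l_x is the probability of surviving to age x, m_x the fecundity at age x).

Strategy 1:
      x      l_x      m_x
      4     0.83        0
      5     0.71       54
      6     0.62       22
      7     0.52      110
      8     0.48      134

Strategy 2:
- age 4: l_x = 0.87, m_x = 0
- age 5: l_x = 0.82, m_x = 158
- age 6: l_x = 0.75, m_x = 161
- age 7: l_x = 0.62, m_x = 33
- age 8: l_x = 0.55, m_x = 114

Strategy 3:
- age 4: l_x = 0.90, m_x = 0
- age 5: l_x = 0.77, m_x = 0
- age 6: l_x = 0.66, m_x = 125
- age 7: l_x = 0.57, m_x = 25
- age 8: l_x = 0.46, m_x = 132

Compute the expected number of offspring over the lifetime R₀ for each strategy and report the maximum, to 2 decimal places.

333.47

Strategy 1: R₀ = 0.83×0 + 0.71×54 + 0.62×22 + 0.52×110 + 0.48×134 = 173.5000
Strategy 2: R₀ = 0.87×0 + 0.82×158 + 0.75×161 + 0.62×33 + 0.55×114 = 333.4700
Strategy 3: R₀ = 0.90×0 + 0.77×0 + 0.66×125 + 0.57×25 + 0.46×132 = 157.4700
Highest R₀: strategy 2 with 333.4700.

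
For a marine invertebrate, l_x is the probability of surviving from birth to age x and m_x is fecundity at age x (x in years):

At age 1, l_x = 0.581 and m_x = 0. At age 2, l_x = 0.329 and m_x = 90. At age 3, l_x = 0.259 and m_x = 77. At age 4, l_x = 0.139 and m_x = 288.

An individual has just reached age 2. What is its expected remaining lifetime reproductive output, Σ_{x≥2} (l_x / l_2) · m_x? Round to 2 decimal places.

l_2 = 0.329. Conditional survival from age 2 to x is l_x / l_2.
  x=2: (0.329/0.329) × 90 = 90.0000
  x=3: (0.259/0.329) × 77 = 60.6170
  x=4: (0.139/0.329) × 288 = 121.6778
Sum = 90.0000 + 60.6170 + 121.6778 = 272.2948

272.29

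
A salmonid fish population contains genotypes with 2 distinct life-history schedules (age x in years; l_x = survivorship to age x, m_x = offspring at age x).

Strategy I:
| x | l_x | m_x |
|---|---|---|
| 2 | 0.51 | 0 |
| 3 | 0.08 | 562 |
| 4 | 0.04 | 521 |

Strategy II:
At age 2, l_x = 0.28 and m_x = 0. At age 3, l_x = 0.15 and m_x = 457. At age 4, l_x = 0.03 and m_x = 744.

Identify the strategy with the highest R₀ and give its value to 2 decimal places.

Strategy I: R₀ = 0.51×0 + 0.08×562 + 0.04×521 = 65.8000
Strategy II: R₀ = 0.28×0 + 0.15×457 + 0.03×744 = 90.8700
Highest R₀: strategy II with 90.8700.

90.87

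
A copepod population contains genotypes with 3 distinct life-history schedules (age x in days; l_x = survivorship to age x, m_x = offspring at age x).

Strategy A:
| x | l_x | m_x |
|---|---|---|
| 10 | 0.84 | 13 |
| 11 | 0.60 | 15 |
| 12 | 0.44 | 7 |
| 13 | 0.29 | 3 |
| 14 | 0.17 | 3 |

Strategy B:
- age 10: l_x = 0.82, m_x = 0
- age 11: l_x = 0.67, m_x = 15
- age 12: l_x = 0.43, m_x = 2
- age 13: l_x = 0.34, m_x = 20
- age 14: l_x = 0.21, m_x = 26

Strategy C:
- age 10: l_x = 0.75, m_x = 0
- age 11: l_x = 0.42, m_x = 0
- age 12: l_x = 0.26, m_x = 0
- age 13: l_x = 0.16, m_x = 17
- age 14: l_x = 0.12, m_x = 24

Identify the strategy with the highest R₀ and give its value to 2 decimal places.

24.38

Strategy A: R₀ = 0.84×13 + 0.60×15 + 0.44×7 + 0.29×3 + 0.17×3 = 24.3800
Strategy B: R₀ = 0.82×0 + 0.67×15 + 0.43×2 + 0.34×20 + 0.21×26 = 23.1700
Strategy C: R₀ = 0.75×0 + 0.42×0 + 0.26×0 + 0.16×17 + 0.12×24 = 5.6000
Highest R₀: strategy A with 24.3800.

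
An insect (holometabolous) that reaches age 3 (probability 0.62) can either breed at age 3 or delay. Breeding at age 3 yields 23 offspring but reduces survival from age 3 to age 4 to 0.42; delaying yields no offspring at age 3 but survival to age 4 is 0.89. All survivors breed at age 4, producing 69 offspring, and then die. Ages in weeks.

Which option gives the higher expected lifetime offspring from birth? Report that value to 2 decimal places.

38.07

breed at age 3: R₀ = 0.62 × (23 + 0.42 × 69) = 0.62 × 51.9800 = 32.2276
delay to age 4: R₀ = 0.62 × (0.89 × 69) = 0.62 × 61.4100 = 38.0742
Higher: delay to age 4 (38.0742).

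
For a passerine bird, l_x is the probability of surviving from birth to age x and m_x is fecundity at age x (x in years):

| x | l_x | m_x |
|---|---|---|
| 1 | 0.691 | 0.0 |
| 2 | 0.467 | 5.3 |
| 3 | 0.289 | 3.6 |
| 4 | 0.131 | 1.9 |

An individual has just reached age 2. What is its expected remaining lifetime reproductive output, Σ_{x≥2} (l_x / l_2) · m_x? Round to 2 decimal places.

8.06

l_2 = 0.467. Conditional survival from age 2 to x is l_x / l_2.
  x=2: (0.467/0.467) × 5.3 = 5.3000
  x=3: (0.289/0.467) × 3.6 = 2.2278
  x=4: (0.131/0.467) × 1.9 = 0.5330
Sum = 5.3000 + 2.2278 + 0.5330 = 8.0608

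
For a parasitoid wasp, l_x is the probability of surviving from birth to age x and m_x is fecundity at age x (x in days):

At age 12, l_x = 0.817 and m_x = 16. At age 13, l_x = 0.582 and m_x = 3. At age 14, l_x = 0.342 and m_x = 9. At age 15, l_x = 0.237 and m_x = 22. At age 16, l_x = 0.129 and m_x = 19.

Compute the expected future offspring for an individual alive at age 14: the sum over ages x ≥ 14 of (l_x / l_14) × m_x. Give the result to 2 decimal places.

l_14 = 0.342. Conditional survival from age 14 to x is l_x / l_14.
  x=14: (0.342/0.342) × 9 = 9.0000
  x=15: (0.237/0.342) × 22 = 15.2456
  x=16: (0.129/0.342) × 19 = 7.1667
Sum = 9.0000 + 15.2456 + 7.1667 = 31.4123

31.41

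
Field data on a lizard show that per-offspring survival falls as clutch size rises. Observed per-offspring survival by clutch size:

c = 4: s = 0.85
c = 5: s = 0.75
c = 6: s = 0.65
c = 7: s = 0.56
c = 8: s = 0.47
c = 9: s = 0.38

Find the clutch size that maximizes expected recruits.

Expected recruits = c × s(c):
  c=4: 4 × 0.85 = 3.400
  c=5: 5 × 0.75 = 3.750
  c=6: 6 × 0.65 = 3.900
  c=7: 7 × 0.56 = 3.920
  c=8: 8 × 0.47 = 3.760
  c=9: 9 × 0.38 = 3.420
Maximum at c = 7 (3.920 recruits).

7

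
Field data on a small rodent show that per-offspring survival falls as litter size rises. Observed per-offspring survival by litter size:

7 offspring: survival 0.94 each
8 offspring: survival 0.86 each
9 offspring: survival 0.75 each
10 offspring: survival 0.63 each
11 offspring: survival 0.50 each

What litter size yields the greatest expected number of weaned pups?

8

Expected weaned pups = c × s(c):
  c=7: 7 × 0.94 = 6.580
  c=8: 8 × 0.86 = 6.880
  c=9: 9 × 0.75 = 6.750
  c=10: 10 × 0.63 = 6.300
  c=11: 11 × 0.50 = 5.500
Maximum at c = 8 (6.880 weaned pups).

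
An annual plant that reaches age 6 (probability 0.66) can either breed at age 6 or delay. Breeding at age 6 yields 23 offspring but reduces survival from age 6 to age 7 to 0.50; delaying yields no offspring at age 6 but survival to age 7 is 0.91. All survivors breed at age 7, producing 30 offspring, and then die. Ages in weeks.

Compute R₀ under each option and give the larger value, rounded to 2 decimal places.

breed at age 6: R₀ = 0.66 × (23 + 0.50 × 30) = 0.66 × 38.0000 = 25.0800
delay to age 7: R₀ = 0.66 × (0.91 × 30) = 0.66 × 27.3000 = 18.0180
Higher: breed at age 6 (25.0800).

25.08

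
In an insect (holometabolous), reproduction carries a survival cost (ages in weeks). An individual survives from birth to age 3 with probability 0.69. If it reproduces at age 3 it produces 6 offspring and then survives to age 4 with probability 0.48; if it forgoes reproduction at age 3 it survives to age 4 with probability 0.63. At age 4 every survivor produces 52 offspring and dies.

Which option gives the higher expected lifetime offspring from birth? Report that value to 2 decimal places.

22.60

breed at age 3: R₀ = 0.69 × (6 + 0.48 × 52) = 0.69 × 30.9600 = 21.3624
delay to age 4: R₀ = 0.69 × (0.63 × 52) = 0.69 × 32.7600 = 22.6044
Higher: delay to age 4 (22.6044).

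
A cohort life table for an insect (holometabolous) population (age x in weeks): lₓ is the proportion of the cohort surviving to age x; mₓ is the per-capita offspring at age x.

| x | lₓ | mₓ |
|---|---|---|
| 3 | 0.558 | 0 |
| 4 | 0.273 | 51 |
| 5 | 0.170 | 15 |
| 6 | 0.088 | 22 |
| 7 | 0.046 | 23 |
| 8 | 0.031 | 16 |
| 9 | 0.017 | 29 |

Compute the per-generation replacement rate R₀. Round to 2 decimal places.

R₀ = Σ lₓ mₓ:
  age 3: 0.558 × 0 = 0.0000
  age 4: 0.273 × 51 = 13.9230
  age 5: 0.170 × 15 = 2.5500
  age 6: 0.088 × 22 = 1.9360
  age 7: 0.046 × 23 = 1.0580
  age 8: 0.031 × 16 = 0.4960
  age 9: 0.017 × 29 = 0.4930
R₀ = 0.0000 + 13.9230 + 2.5500 + 1.9360 + 1.0580 + 0.4960 + 0.4930 = 20.4560

20.46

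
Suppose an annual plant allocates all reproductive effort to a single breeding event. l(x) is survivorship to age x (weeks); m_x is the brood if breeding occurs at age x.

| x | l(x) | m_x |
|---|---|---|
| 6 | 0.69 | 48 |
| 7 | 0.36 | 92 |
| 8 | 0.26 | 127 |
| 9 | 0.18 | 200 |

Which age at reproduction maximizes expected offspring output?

9

Expected offspring if breeding at age x = l(x) × m_x:
  age 6: 0.69 × 48 = 33.120
  age 7: 0.36 × 92 = 33.120
  age 8: 0.26 × 127 = 33.020
  age 9: 0.18 × 200 = 36.000
Maximum at age 9 (36.000).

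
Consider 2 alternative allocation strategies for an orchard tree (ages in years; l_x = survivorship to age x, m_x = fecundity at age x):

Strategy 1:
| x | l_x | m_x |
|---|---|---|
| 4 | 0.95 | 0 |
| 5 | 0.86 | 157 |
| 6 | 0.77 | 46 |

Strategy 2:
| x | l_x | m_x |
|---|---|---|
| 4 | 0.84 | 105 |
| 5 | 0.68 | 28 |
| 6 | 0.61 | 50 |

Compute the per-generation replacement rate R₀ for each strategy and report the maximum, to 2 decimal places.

170.44

Strategy 1: R₀ = 0.95×0 + 0.86×157 + 0.77×46 = 170.4400
Strategy 2: R₀ = 0.84×105 + 0.68×28 + 0.61×50 = 137.7400
Highest R₀: strategy 1 with 170.4400.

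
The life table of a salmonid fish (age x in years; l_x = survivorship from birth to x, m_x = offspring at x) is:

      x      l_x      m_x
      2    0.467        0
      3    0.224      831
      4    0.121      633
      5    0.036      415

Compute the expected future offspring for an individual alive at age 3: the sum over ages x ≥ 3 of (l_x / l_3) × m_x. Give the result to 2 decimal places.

l_3 = 0.224. Conditional survival from age 3 to x is l_x / l_3.
  x=3: (0.224/0.224) × 831 = 831.0000
  x=4: (0.121/0.224) × 633 = 341.9330
  x=5: (0.036/0.224) × 415 = 66.6964
Sum = 831.0000 + 341.9330 + 66.6964 = 1239.6295

1239.63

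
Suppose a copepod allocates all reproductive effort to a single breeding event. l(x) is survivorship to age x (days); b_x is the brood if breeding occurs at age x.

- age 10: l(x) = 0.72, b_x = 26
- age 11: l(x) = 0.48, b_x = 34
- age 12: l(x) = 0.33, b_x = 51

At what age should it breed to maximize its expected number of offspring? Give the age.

Expected offspring if breeding at age x = l(x) × b_x:
  age 10: 0.72 × 26 = 18.720
  age 11: 0.48 × 34 = 16.320
  age 12: 0.33 × 51 = 16.830
Maximum at age 10 (18.720).

10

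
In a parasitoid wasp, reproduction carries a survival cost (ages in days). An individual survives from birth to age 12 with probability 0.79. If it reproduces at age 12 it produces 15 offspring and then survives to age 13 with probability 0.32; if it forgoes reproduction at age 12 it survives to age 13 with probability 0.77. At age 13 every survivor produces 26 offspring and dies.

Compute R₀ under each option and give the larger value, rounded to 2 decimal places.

18.42

breed at age 12: R₀ = 0.79 × (15 + 0.32 × 26) = 0.79 × 23.3200 = 18.4228
delay to age 13: R₀ = 0.79 × (0.77 × 26) = 0.79 × 20.0200 = 15.8158
Higher: breed at age 12 (18.4228).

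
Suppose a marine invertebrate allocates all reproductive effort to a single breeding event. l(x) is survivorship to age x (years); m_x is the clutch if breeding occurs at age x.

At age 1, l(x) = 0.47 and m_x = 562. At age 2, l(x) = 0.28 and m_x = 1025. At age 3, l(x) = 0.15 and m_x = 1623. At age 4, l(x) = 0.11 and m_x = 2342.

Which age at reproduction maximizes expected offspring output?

Expected offspring if breeding at age x = l(x) × m_x:
  age 1: 0.47 × 562 = 264.140
  age 2: 0.28 × 1025 = 287.000
  age 3: 0.15 × 1623 = 243.450
  age 4: 0.11 × 2342 = 257.620
Maximum at age 2 (287.000).

2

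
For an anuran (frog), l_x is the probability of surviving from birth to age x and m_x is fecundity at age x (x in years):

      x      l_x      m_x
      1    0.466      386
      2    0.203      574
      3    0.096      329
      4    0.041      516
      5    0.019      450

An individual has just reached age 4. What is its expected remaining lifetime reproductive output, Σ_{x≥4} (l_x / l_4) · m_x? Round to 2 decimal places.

724.54

l_4 = 0.041. Conditional survival from age 4 to x is l_x / l_4.
  x=4: (0.041/0.041) × 516 = 516.0000
  x=5: (0.019/0.041) × 450 = 208.5366
Sum = 516.0000 + 208.5366 = 724.5366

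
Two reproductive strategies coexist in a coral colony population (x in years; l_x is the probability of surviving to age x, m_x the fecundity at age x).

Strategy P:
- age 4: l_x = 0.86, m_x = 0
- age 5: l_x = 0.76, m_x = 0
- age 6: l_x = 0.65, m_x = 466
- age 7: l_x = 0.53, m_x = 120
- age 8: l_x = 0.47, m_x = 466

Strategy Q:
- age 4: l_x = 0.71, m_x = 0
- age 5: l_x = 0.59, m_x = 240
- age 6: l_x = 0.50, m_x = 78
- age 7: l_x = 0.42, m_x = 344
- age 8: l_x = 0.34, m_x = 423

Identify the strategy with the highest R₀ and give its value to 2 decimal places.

585.52

Strategy P: R₀ = 0.86×0 + 0.76×0 + 0.65×466 + 0.53×120 + 0.47×466 = 585.5200
Strategy Q: R₀ = 0.71×0 + 0.59×240 + 0.50×78 + 0.42×344 + 0.34×423 = 468.9000
Highest R₀: strategy P with 585.5200.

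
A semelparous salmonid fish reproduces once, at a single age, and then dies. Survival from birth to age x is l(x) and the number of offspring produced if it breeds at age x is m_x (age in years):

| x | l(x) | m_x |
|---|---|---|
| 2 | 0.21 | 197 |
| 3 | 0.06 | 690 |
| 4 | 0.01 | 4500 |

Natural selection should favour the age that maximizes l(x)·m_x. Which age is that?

4

Expected offspring if breeding at age x = l(x) × m_x:
  age 2: 0.21 × 197 = 41.370
  age 3: 0.06 × 690 = 41.400
  age 4: 0.01 × 4500 = 45.000
Maximum at age 4 (45.000).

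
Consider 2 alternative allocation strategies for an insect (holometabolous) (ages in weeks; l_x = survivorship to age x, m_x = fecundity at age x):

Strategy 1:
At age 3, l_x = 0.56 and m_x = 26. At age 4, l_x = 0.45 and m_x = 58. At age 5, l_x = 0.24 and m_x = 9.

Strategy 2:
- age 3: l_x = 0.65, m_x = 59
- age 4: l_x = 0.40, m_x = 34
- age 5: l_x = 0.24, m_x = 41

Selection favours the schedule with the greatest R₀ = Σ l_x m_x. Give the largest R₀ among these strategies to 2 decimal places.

Strategy 1: R₀ = 0.56×26 + 0.45×58 + 0.24×9 = 42.8200
Strategy 2: R₀ = 0.65×59 + 0.40×34 + 0.24×41 = 61.7900
Highest R₀: strategy 2 with 61.7900.

61.79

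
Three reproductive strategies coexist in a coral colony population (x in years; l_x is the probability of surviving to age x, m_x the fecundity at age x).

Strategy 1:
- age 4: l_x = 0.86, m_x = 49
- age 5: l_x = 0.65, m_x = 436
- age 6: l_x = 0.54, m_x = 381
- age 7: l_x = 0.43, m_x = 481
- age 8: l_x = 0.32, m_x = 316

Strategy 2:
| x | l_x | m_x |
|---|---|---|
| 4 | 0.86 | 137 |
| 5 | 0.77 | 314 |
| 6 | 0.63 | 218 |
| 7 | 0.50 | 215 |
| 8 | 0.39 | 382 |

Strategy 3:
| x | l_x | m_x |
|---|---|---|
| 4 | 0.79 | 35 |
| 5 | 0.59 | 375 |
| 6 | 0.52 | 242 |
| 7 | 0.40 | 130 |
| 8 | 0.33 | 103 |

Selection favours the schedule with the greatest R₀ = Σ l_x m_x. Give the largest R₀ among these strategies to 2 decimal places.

839.23

Strategy 1: R₀ = 0.86×49 + 0.65×436 + 0.54×381 + 0.43×481 + 0.32×316 = 839.2300
Strategy 2: R₀ = 0.86×137 + 0.77×314 + 0.63×218 + 0.50×215 + 0.39×382 = 753.4200
Strategy 3: R₀ = 0.79×35 + 0.59×375 + 0.52×242 + 0.40×130 + 0.33×103 = 460.7300
Highest R₀: strategy 1 with 839.2300.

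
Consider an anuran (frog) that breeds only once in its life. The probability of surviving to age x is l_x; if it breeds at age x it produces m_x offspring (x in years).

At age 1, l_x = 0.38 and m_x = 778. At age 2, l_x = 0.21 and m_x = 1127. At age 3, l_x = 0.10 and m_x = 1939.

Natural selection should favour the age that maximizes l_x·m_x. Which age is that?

1

Expected offspring if breeding at age x = l_x × m_x:
  age 1: 0.38 × 778 = 295.640
  age 2: 0.21 × 1127 = 236.670
  age 3: 0.10 × 1939 = 193.900
Maximum at age 1 (295.640).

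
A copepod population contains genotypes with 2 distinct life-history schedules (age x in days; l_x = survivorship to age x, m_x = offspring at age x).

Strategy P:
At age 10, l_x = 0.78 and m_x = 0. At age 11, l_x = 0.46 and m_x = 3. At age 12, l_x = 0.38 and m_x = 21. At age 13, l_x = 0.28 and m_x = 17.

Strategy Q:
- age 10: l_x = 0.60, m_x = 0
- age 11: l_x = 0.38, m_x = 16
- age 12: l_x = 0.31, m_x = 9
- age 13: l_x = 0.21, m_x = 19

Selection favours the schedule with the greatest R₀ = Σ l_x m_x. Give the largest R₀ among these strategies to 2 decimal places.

14.12

Strategy P: R₀ = 0.78×0 + 0.46×3 + 0.38×21 + 0.28×17 = 14.1200
Strategy Q: R₀ = 0.60×0 + 0.38×16 + 0.31×9 + 0.21×19 = 12.8600
Highest R₀: strategy P with 14.1200.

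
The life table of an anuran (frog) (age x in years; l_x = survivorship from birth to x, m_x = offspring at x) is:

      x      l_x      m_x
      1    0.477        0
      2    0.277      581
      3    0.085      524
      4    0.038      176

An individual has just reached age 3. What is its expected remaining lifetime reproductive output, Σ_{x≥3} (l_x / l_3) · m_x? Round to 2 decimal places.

602.68

l_3 = 0.085. Conditional survival from age 3 to x is l_x / l_3.
  x=3: (0.085/0.085) × 524 = 524.0000
  x=4: (0.038/0.085) × 176 = 78.6824
Sum = 524.0000 + 78.6824 = 602.6824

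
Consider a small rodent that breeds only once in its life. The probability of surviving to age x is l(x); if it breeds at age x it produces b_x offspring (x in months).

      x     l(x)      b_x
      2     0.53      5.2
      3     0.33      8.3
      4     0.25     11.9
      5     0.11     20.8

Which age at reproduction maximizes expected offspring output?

Expected offspring if breeding at age x = l(x) × b_x:
  age 2: 0.53 × 5.2 = 2.756
  age 3: 0.33 × 8.3 = 2.739
  age 4: 0.25 × 11.9 = 2.975
  age 5: 0.11 × 20.8 = 2.288
Maximum at age 4 (2.975).

4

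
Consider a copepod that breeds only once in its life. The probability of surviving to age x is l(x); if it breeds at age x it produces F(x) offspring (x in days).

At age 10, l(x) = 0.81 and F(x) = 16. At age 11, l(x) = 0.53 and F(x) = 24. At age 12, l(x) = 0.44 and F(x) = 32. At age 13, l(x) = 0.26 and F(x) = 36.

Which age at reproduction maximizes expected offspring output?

Expected offspring if breeding at age x = l(x) × F(x):
  age 10: 0.81 × 16 = 12.960
  age 11: 0.53 × 24 = 12.720
  age 12: 0.44 × 32 = 14.080
  age 13: 0.26 × 36 = 9.360
Maximum at age 12 (14.080).

12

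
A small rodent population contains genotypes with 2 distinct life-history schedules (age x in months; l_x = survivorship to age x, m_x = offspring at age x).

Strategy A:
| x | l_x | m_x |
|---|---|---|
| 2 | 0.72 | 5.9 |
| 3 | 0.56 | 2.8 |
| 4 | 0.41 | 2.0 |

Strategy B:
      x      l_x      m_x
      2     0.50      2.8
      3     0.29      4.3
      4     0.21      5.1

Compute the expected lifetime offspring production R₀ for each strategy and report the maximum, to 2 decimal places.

Strategy A: R₀ = 0.72×5.9 + 0.56×2.8 + 0.41×2.0 = 6.6360
Strategy B: R₀ = 0.50×2.8 + 0.29×4.3 + 0.21×5.1 = 3.7180
Highest R₀: strategy A with 6.6360.

6.64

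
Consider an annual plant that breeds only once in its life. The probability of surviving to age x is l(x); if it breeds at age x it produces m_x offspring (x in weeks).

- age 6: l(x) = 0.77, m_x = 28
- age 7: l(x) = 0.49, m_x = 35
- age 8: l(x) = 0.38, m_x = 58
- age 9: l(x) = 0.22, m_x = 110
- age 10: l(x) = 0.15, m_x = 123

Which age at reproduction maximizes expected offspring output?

9

Expected offspring if breeding at age x = l(x) × m_x:
  age 6: 0.77 × 28 = 21.560
  age 7: 0.49 × 35 = 17.150
  age 8: 0.38 × 58 = 22.040
  age 9: 0.22 × 110 = 24.200
  age 10: 0.15 × 123 = 18.450
Maximum at age 9 (24.200).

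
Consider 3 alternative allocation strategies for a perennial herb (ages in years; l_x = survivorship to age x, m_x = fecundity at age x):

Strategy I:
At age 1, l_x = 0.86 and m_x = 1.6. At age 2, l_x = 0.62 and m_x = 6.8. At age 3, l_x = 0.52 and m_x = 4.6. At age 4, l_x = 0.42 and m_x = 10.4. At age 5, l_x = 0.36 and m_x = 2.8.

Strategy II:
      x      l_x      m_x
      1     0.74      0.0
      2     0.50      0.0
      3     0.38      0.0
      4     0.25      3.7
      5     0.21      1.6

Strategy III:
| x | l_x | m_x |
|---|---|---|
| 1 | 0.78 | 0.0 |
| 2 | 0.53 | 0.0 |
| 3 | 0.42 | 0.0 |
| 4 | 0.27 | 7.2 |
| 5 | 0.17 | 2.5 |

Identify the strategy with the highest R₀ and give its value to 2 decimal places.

Strategy I: R₀ = 0.86×1.6 + 0.62×6.8 + 0.52×4.6 + 0.42×10.4 + 0.36×2.8 = 13.3600
Strategy II: R₀ = 0.74×0.0 + 0.50×0.0 + 0.38×0.0 + 0.25×3.7 + 0.21×1.6 = 1.2610
Strategy III: R₀ = 0.78×0.0 + 0.53×0.0 + 0.42×0.0 + 0.27×7.2 + 0.17×2.5 = 2.3690
Highest R₀: strategy I with 13.3600.

13.36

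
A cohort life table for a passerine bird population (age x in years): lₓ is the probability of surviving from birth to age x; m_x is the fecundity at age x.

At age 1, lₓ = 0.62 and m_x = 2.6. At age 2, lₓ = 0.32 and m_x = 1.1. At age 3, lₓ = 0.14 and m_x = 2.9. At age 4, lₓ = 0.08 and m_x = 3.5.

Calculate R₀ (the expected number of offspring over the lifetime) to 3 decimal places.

R₀ = Σ lₓ m_x:
  age 1: 0.62 × 2.6 = 1.6120
  age 2: 0.32 × 1.1 = 0.3520
  age 3: 0.14 × 2.9 = 0.4060
  age 4: 0.08 × 3.5 = 0.2800
R₀ = 1.6120 + 0.3520 + 0.4060 + 0.2800 = 2.6500

2.650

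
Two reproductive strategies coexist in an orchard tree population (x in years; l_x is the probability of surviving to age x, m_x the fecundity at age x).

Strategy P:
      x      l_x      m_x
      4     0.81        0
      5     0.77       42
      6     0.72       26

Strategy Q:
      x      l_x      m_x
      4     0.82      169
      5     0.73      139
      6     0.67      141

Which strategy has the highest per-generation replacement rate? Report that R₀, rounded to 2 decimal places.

334.52

Strategy P: R₀ = 0.81×0 + 0.77×42 + 0.72×26 = 51.0600
Strategy Q: R₀ = 0.82×169 + 0.73×139 + 0.67×141 = 334.5200
Highest R₀: strategy Q with 334.5200.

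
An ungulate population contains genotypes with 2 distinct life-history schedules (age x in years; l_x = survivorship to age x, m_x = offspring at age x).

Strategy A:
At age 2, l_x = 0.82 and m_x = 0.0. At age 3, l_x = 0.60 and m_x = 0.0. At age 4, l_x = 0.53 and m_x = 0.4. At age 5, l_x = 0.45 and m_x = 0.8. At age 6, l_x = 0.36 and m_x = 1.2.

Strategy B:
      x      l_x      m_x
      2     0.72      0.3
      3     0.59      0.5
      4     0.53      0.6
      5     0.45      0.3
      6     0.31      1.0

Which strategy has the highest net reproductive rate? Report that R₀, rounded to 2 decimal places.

1.27

Strategy A: R₀ = 0.82×0.0 + 0.60×0.0 + 0.53×0.4 + 0.45×0.8 + 0.36×1.2 = 1.0040
Strategy B: R₀ = 0.72×0.3 + 0.59×0.5 + 0.53×0.6 + 0.45×0.3 + 0.31×1.0 = 1.2740
Highest R₀: strategy B with 1.2740.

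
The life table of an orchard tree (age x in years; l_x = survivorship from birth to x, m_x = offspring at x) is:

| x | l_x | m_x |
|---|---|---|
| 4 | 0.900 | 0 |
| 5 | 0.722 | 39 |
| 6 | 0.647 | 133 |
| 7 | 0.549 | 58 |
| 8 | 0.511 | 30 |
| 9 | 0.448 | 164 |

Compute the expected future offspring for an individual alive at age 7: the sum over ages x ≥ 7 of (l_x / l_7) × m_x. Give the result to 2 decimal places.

219.75

l_7 = 0.549. Conditional survival from age 7 to x is l_x / l_7.
  x=7: (0.549/0.549) × 58 = 58.0000
  x=8: (0.511/0.549) × 30 = 27.9235
  x=9: (0.448/0.549) × 164 = 133.8288
Sum = 58.0000 + 27.9235 + 133.8288 = 219.7523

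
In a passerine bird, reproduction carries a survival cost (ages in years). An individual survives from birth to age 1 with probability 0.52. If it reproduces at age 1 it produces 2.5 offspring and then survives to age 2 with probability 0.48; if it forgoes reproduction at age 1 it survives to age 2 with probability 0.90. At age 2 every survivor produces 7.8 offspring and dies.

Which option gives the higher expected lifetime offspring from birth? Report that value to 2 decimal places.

3.65

breed at age 1: R₀ = 0.52 × (2.5 + 0.48 × 7.8) = 0.52 × 6.2440 = 3.2469
delay to age 2: R₀ = 0.52 × (0.90 × 7.8) = 0.52 × 7.0200 = 3.6504
Higher: delay to age 2 (3.6504).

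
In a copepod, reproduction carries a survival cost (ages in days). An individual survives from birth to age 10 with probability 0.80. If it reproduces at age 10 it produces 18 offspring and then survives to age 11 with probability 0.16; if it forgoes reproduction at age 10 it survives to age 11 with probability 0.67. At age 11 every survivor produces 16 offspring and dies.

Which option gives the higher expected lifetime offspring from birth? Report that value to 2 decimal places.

16.45

breed at age 10: R₀ = 0.80 × (18 + 0.16 × 16) = 0.80 × 20.5600 = 16.4480
delay to age 11: R₀ = 0.80 × (0.67 × 16) = 0.80 × 10.7200 = 8.5760
Higher: breed at age 10 (16.4480).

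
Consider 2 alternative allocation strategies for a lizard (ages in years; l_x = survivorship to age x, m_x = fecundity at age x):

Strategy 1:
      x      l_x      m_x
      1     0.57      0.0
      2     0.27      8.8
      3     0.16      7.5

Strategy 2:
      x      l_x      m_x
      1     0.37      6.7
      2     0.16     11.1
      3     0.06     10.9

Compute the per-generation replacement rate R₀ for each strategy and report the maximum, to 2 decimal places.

Strategy 1: R₀ = 0.57×0.0 + 0.27×8.8 + 0.16×7.5 = 3.5760
Strategy 2: R₀ = 0.37×6.7 + 0.16×11.1 + 0.06×10.9 = 4.9090
Highest R₀: strategy 2 with 4.9090.

4.91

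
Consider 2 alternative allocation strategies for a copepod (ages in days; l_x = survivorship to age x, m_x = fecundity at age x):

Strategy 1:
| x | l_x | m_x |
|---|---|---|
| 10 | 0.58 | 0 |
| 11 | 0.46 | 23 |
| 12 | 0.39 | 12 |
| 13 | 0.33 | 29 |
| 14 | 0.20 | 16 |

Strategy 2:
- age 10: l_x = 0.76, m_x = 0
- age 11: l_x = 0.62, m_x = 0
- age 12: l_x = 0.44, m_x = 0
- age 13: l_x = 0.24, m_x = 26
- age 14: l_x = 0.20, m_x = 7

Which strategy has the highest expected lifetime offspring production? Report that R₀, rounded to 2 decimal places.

28.03

Strategy 1: R₀ = 0.58×0 + 0.46×23 + 0.39×12 + 0.33×29 + 0.20×16 = 28.0300
Strategy 2: R₀ = 0.76×0 + 0.62×0 + 0.44×0 + 0.24×26 + 0.20×7 = 7.6400
Highest R₀: strategy 1 with 28.0300.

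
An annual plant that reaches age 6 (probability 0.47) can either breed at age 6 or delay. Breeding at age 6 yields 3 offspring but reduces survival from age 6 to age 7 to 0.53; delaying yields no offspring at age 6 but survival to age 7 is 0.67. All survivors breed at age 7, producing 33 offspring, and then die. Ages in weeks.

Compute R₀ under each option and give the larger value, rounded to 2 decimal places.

breed at age 6: R₀ = 0.47 × (3 + 0.53 × 33) = 0.47 × 20.4900 = 9.6303
delay to age 7: R₀ = 0.47 × (0.67 × 33) = 0.47 × 22.1100 = 10.3917
Higher: delay to age 7 (10.3917).

10.39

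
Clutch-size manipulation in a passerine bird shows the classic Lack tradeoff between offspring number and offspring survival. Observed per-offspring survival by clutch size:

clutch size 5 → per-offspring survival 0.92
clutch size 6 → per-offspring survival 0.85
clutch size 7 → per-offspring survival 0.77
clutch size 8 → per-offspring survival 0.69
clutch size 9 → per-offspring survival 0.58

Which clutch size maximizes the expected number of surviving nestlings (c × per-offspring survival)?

8

Expected surviving nestlings = c × s(c):
  c=5: 5 × 0.92 = 4.600
  c=6: 6 × 0.85 = 5.100
  c=7: 7 × 0.77 = 5.390
  c=8: 8 × 0.69 = 5.520
  c=9: 9 × 0.58 = 5.220
Maximum at c = 8 (5.520 surviving nestlings).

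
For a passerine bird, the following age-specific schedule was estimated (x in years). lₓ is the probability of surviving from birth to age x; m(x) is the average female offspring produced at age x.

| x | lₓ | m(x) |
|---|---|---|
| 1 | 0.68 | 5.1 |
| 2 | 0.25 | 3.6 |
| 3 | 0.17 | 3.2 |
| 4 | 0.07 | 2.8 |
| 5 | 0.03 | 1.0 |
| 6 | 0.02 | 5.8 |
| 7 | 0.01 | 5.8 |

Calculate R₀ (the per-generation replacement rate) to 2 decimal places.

5.31

R₀ = Σ lₓ m(x):
  age 1: 0.68 × 5.1 = 3.4680
  age 2: 0.25 × 3.6 = 0.9000
  age 3: 0.17 × 3.2 = 0.5440
  age 4: 0.07 × 2.8 = 0.1960
  age 5: 0.03 × 1.0 = 0.0300
  age 6: 0.02 × 5.8 = 0.1160
  age 7: 0.01 × 5.8 = 0.0580
R₀ = 3.4680 + 0.9000 + 0.5440 + 0.1960 + 0.0300 + 0.1160 + 0.0580 = 5.3120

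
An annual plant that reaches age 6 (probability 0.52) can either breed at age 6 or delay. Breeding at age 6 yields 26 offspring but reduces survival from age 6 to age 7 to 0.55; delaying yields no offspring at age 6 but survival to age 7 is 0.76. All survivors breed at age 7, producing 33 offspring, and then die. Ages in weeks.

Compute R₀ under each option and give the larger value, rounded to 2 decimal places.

22.96

breed at age 6: R₀ = 0.52 × (26 + 0.55 × 33) = 0.52 × 44.1500 = 22.9580
delay to age 7: R₀ = 0.52 × (0.76 × 33) = 0.52 × 25.0800 = 13.0416
Higher: breed at age 6 (22.9580).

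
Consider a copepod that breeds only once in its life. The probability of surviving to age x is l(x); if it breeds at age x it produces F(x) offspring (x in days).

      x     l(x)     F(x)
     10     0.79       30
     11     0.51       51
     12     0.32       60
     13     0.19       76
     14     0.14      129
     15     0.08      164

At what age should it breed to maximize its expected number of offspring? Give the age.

Expected offspring if breeding at age x = l(x) × F(x):
  age 10: 0.79 × 30 = 23.700
  age 11: 0.51 × 51 = 26.010
  age 12: 0.32 × 60 = 19.200
  age 13: 0.19 × 76 = 14.440
  age 14: 0.14 × 129 = 18.060
  age 15: 0.08 × 164 = 13.120
Maximum at age 11 (26.010).

11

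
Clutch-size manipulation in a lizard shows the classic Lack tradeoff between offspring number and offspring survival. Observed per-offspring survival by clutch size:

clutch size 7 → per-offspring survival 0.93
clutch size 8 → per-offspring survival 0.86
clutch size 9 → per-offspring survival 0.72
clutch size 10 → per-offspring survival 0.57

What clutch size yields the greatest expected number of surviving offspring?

Expected surviving offspring = c × s(c):
  c=7: 7 × 0.93 = 6.510
  c=8: 8 × 0.86 = 6.880
  c=9: 9 × 0.72 = 6.480
  c=10: 10 × 0.57 = 5.700
Maximum at c = 8 (6.880 surviving offspring).

8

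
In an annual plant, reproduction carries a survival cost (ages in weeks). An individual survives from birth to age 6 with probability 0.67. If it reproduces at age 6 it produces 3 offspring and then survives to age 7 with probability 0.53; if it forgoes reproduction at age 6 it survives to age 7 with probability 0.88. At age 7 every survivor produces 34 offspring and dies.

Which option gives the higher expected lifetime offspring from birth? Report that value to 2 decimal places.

breed at age 6: R₀ = 0.67 × (3 + 0.53 × 34) = 0.67 × 21.0200 = 14.0834
delay to age 7: R₀ = 0.67 × (0.88 × 34) = 0.67 × 29.9200 = 20.0464
Higher: delay to age 7 (20.0464).

20.05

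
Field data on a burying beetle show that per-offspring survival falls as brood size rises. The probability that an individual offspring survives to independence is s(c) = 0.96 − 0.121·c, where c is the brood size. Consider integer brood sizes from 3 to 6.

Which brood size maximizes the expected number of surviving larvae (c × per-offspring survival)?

Expected surviving larvae = c × s(c):
  c=3: 3 × 0.597 = 1.791
  c=4: 4 × 0.476 = 1.904
  c=5: 5 × 0.355 = 1.775
  c=6: 6 × 0.234 = 1.404
Maximum at c = 4 (1.904 surviving larvae).

4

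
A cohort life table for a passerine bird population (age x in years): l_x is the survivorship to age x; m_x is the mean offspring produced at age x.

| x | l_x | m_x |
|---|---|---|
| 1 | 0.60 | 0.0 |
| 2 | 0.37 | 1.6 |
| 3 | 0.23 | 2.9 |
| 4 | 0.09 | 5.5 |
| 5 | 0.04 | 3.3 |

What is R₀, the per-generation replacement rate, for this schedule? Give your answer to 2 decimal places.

R₀ = Σ l_x m_x:
  age 1: 0.60 × 0.0 = 0.0000
  age 2: 0.37 × 1.6 = 0.5920
  age 3: 0.23 × 2.9 = 0.6670
  age 4: 0.09 × 5.5 = 0.4950
  age 5: 0.04 × 3.3 = 0.1320
R₀ = 0.0000 + 0.5920 + 0.6670 + 0.4950 + 0.1320 = 1.8860

1.89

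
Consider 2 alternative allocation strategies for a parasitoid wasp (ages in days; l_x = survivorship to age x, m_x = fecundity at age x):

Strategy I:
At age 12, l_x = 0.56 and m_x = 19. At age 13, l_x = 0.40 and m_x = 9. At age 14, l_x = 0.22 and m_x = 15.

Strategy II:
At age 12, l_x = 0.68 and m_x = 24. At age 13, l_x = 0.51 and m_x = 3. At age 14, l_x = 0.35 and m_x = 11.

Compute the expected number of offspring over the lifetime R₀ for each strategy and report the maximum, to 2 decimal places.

21.70

Strategy I: R₀ = 0.56×19 + 0.40×9 + 0.22×15 = 17.5400
Strategy II: R₀ = 0.68×24 + 0.51×3 + 0.35×11 = 21.7000
Highest R₀: strategy II with 21.7000.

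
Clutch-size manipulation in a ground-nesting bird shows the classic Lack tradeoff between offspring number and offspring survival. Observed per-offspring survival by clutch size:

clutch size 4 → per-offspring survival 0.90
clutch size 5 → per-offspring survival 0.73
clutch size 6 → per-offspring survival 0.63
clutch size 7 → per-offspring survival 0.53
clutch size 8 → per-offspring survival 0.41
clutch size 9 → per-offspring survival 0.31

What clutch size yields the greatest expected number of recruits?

6

Expected recruits = c × s(c):
  c=4: 4 × 0.90 = 3.600
  c=5: 5 × 0.73 = 3.650
  c=6: 6 × 0.63 = 3.780
  c=7: 7 × 0.53 = 3.710
  c=8: 8 × 0.41 = 3.280
  c=9: 9 × 0.31 = 2.790
Maximum at c = 6 (3.780 recruits).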